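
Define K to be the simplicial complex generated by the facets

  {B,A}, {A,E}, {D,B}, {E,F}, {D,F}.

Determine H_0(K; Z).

H_0 ≅ Z.

Order the vertices as A < B < D < E < F. Listing each simplex with vertices in this order, K has dimension 1 with simplices:

  0-simplices (5): A, B, D, E, F
  1-simplices (5): AB, AE, BD, DF, EF

giving chain groups C_0 ≅ Z^5, C_1 ≅ Z^5.

The boundary map ∂_1: C_1 → C_0 is given by ∂[p,q] = [q] − [p]. For instance
  ∂DF = F − D.
The resulting 5×5 matrix has rank 4, and its Smith normal form has invariant factors (1,1,1,1).

Computing H_k = (kernel of ∂_k) / (image of ∂_{k+1}):

  H_0: rank C_0 − rank ∂_1 = 5 − 4 = 1, and the invariant factors of ∂_1 are all 1, so H_0 ≅ Z.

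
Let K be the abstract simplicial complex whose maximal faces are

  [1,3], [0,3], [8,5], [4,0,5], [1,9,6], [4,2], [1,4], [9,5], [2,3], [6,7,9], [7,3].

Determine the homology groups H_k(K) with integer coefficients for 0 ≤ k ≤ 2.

H_0 = Z,  H_1 = Z^4,  H_2 = 0.

K has 10 vertices, 16 edges, 3 triangles.
rank ∂_0 = 0, rank ∂_1 = 9 ⇒ b_0 = 10 − 0 − 9 = 1; all invariant factors of ∂_1 are 1 so no torsion. So H_0 = Z.
rank ∂_1 = 9, rank ∂_2 = 3 ⇒ b_1 = 16 − 9 − 3 = 4; all invariant factors of ∂_2 are 1 so no torsion. So H_1 = Z^4.
rank ∂_2 = 3, rank ∂_3 = 0 ⇒ b_2 = 3 − 3 − 0 = 0. So H_2 = 0.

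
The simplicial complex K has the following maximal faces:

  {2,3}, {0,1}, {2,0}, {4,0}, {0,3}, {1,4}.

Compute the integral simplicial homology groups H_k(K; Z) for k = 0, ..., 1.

Take the total order 0 < 1 < 2 < 3 < 4 on the vertex set. Then K (dimension 1) consists of the simplices:

  0-simplices (5): [0], [1], [2], [3], [4]
  1-simplices (6): [0,1], [0,2], [0,3], [0,4], [1,4], [2,3]

so the chain groups are C_0 ≅ Z^5, C_1 ≅ Z^6.

The boundary map ∂_1: C_1 → C_0 is given by ∂[p,q] = [q] − [p].
As a 5×6 matrix over Z this has rank 4, with invariant factors (1,1,1,1).

From H_k ≅ ker(∂_k) / im(∂_{k+1}) we obtain:

  H_0: rank C_0 − rank ∂_1 = 5 − 4 = 1, and the invariant factors of ∂_1 are all 1, so H_0 = Z.
  H_1: rank ker ∂_1 − rank ∂_2 = (6 − 4) − 0 = 2, and there is no ∂_2, so H_1 = Z^2.

H_0 ≅ Z,  H_1 ≅ Z^2.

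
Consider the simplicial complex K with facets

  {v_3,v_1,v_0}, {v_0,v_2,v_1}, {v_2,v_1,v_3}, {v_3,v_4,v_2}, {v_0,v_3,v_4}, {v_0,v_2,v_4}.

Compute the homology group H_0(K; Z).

H_0 = Z.

We work with the vertex ordering v_0 < v_1 < v_2 < v_3 < v_4. The simplices of K, each written with vertices in increasing order, are:

  0-simplices (5): [v_0], [v_1], [v_2], [v_3], [v_4]
  1-simplices (9): [v_0,v_1], [v_0,v_2], [v_0,v_3], [v_0,v_4], [v_1,v_2], [v_1,v_3], [v_2,v_3], [v_2,v_4], [v_3,v_4]
  2-simplices (6): [v_0,v_1,v_2], [v_0,v_1,v_3], [v_0,v_2,v_4], [v_0,v_3,v_4], [v_1,v_2,v_3], [v_2,v_3,v_4]

so the chain groups are C_0 ≅ Z^5, C_1 ≅ Z^9, C_2 ≅ Z^6.

Boundary ∂_1: C_1 → C_0 is given by ∂[p,q] = [q] − [p].
This gives a 5×9 integer matrix of rank 4; reducing to Smith normal form yields diagonal entries (1,1,1,1).

∂_2: C_2 → C_1 acts by ∂[p,q,r] = [q,r] − [p,r] + [p,q]. For instance
  ∂[v_0,v_1,v_2] = [v_1,v_2] − [v_0,v_2] + [v_0,v_1],
  ∂[v_1,v_2,v_3] = [v_2,v_3] − [v_1,v_3] + [v_1,v_2].
This gives a 9×6 integer matrix of rank 5; reducing to Smith normal form yields diagonal entries (1,1,1,1,1).

From H_k ≅ ker(∂_k) / im(∂_{k+1}) we obtain:

  H_0: rank C_0 − rank ∂_1 = 5 − 4 = 1, and the invariant factors of ∂_1 are all 1, so H_0 ≅ Z.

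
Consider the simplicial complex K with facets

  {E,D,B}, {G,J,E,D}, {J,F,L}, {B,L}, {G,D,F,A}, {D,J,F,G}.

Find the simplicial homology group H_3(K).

H_3 = 0.

Order the vertices as A < B < D < E < F < G < J < L. Listing each simplex with vertices in this order, K has dimension 3 with simplices:

  0-simplices (8): A, B, D, E, F, G, J, L
  1-simplices (17): AD, AF, AG, BD, BE, BL, DE, DF, DG, DJ, EG, EJ, FG, FJ, FL, GJ, JL
  2-simplices (12): ADF, ADG, AFG, BDE, DEG, DEJ, DFG, DFJ, DGJ, EGJ, FGJ, FJL
  3-simplices (3): ADFG, DEGJ, DFGJ

so the chain groups are C_0 ≅ Z^8, C_1 ≅ Z^17, C_2 ≅ Z^12, C_3 ≅ Z^3.

∂_1: C_1 → C_0 sends each edge [p,q] (with p < q) to q − p. For instance
  ∂FG = G − F.
As a 8×17 matrix over Z this has rank 7, with invariant factors (1,1,1,1,1,1,1).

∂_2: C_2 → C_1 maps a triangle to the signed sum of its edges. For instance
  ∂DGJ = GJ − DJ + DG,
  ∂ADF = DF − AF + AD.
As a 17×12 matrix over Z this has rank 9, with invariant factors (1,1,1,1,1,1,1,1,1).

The boundary map ∂_3: C_3 → C_2 sends each 3-simplex σ to the alternating sum Σ_i (−1)^i (σ with its i-th vertex removed). For instance
  ∂ADFG = DFG − AFG + ADG − ADF,
  ∂DFGJ = FGJ − DGJ + DFJ − DFG.
The 12×3 boundary matrix has rank 3 and Smith normal form diag(1,1,1).

Now H_k = ker ∂_k / im ∂_{k+1}, so:

  H_3: rank ker ∂_3 − rank ∂_4 = (3 − 3) − 0 = 0, and there is no ∂_4, so H_3 = 0.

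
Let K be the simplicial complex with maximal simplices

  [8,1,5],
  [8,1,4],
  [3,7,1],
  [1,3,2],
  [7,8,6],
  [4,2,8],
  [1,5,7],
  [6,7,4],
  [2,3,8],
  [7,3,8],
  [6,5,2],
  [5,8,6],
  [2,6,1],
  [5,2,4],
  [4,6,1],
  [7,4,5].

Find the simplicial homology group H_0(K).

Order the vertices as 1 < 2 < 3 < 4 < 5 < 6 < 7 < 8. Listing each simplex with vertices in this order, K has dimension 2 with simplices:

  0-simplices (8): [1], [2], [3], [4], [5], [6], [7], [8]
  1-simplices (24): (24 of them)
  2-simplices (16): [1,2,3], [1,2,6], [1,3,7], [1,4,6], [1,4,8], [1,5,7], [1,5,8], [2,3,8], [2,4,5], [2,4,8], [2,5,6], [3,7,8], [4,5,7], [4,6,7], [5,6,8], [6,7,8]

Hence C_0 ≅ Z^8, C_1 ≅ Z^24, C_2 ≅ Z^16.

Boundary ∂_1: C_1 → C_0 maps an edge to its endpoints' difference, ∂[p,q] = q − p. For instance
  ∂[2,8] = [8] − [2].
This gives a 8×24 integer matrix of rank 7; reducing to Smith normal form yields diagonal entries (1,1,1,1,1,1,1).

The boundary map ∂_2: C_2 → C_1 maps a triangle to the signed sum of its edges. For instance
  ∂[1,3,7] = [3,7] − [1,7] + [1,3],
  ∂[6,7,8] = [7,8] − [6,8] + [6,7].
As a 24×16 matrix over Z this has rank 15, with invariant factors (1,1,1,1,1,1,1,1,1,1,1,1,1,1,1).

Now H_k = ker ∂_k / im ∂_{k+1}, so:

  H_0: rank C_0 − rank ∂_1 = 8 − 7 = 1, and the invariant factors of ∂_1 are all 1, so H_0 ≅ Z.

(K is a triangulation of the torus T^2.)

H_0 = Z.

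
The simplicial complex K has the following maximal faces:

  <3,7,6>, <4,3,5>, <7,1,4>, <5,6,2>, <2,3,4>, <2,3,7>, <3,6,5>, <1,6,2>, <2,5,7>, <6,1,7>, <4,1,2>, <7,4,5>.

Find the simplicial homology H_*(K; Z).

Fix the vertex order 1 < 2 < 3 < 4 < 5 < 6 < 7 and write every simplex with vertices in increasing order. Then dim K = 2 and the simplices of K are:

  0-simplices (7): [1], [2], [3], [4], [5], [6], [7]
  1-simplices (18): [1,2], [1,4], [1,6], [1,7], [2,3], [2,4], [2,5], [2,6], [2,7], [3,4], [3,5], [3,6], [3,7], [4,5], [4,7], [5,6], [5,7], [6,7]
  2-simplices (12): [1,2,4], [1,2,6], [1,4,7], [1,6,7], [2,3,4], [2,3,7], [2,5,6], [2,5,7], [3,4,5], [3,5,6], [3,6,7], [4,5,7]

Hence C_0 ≅ Z^7, C_1 ≅ Z^18, C_2 ≅ Z^12.

∂_1: C_1 → C_0 is given by ∂[p,q] = [q] − [p]. For instance
  ∂[2,4] = [4] − [2].
This gives a 7×18 integer matrix of rank 6; reducing to Smith normal form yields diagonal entries (1,1,1,1,1,1).

Boundary ∂_2: C_2 → C_1 maps a triangle to the signed sum of its edges. For instance
  ∂[2,3,4] = [3,4] − [2,4] + [2,3],
  ∂[3,4,5] = [4,5] − [3,5] + [3,4].
This gives a 18×12 integer matrix of rank 12; reducing to Smith normal form yields diagonal entries (1,1,1,1,1,1,1,1,1,1,1,2).

Computing H_k = (kernel of ∂_k) / (image of ∂_{k+1}):

  H_0: rank C_0 − rank ∂_1 = 7 − 6 = 1, and the invariant factors of ∂_1 are all 1, so H_0 = Z.
  H_1: rank ker ∂_1 − rank ∂_2 = (18 − 6) − 12 = 0, and ∂_2 has invariant factor 2 > 1, so H_1 = Z/2.
  H_2: rank ker ∂_2 − rank ∂_3 = (12 − 12) − 0 = 0, and there is no ∂_3, so H_2 = 0.

As a check, the Euler characteristic is 7 − 18 + 12 = 1, which agrees with 1 − 0 + 0 = 1.

H_0 = Z,  H_1 = Z/2,  H_2 = 0.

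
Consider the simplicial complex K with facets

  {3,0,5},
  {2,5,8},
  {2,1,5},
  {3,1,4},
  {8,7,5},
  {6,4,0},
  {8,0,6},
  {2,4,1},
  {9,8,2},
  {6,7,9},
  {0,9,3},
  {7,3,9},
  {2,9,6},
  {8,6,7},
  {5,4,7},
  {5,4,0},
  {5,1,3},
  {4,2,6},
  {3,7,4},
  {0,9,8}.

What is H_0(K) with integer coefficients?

Take the total order 0 < 1 < 2 < 3 < 4 < 5 < 6 < 7 < 8 < 9 on the vertex set. Then K (dimension 2) consists of the simplices:

  0-simplices (10): [0], [1], [2], [3], [4], [5], [6], [7], [8], [9]
  1-simplices (30): (30 of them)
  2-simplices (20): (20 of them)

Hence C_0 ≅ Z^10, C_1 ≅ Z^30, C_2 ≅ Z^20.

∂_1: C_1 → C_0 maps an edge to its endpoints' difference, ∂[p,q] = q − p.
The 10×30 boundary matrix has rank 9 and Smith normal form diag(1,1,1,1,1,1,1,1,1).

The boundary map ∂_2: C_2 → C_1 acts by ∂[p,q,r] = [q,r] − [p,r] + [p,q]. For instance
  ∂[6,7,8] = [7,8] − [6,8] + [6,7],
  ∂[0,6,8] = [6,8] − [0,8] + [0,6].
The resulting 30×20 matrix has rank 20, and its Smith normal form has invariant factors (1,1,1,1,1,1,1,1,1,1,1,1,1,1,1,1,1,1,1,2).

Computing H_k = (kernel of ∂_k) / (image of ∂_{k+1}):

  H_0: rank C_0 − rank ∂_1 = 10 − 9 = 1, and the invariant factors of ∂_1 are all 1, so H_0 = Z.

(K is a triangulation of the Klein bottle.)

H_0 ≅ Z.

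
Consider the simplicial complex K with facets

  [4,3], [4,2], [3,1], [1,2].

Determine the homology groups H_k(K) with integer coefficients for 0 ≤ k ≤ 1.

H_0 = Z,  H_1 = Z.

Order the vertices as 1 < 2 < 3 < 4. Listing each simplex with vertices in this order, K has dimension 1 with simplices:

  0-simplices (4): [1], [2], [3], [4]
  1-simplices (4): [1,2], [1,3], [2,4], [3,4]

giving chain groups C_0 ≅ Z^4, C_1 ≅ Z^4.

Boundary ∂_1: C_1 → C_0 maps an edge to its endpoints' difference, ∂[p,q] = q − p.
The resulting 4×4 matrix has rank 3, and its Smith normal form has invariant factors (1,1,1).

From H_k ≅ ker(∂_k) / im(∂_{k+1}) we obtain:

  H_0: rank C_0 − rank ∂_1 = 4 − 3 = 1, and the invariant factors of ∂_1 are all 1, so H_0 ≅ Z.
  H_1: rank ker ∂_1 − rank ∂_2 = (4 − 3) − 0 = 1, and there is no ∂_2, so H_1 ≅ Z.

(K is a triangulation of the circle S^1.)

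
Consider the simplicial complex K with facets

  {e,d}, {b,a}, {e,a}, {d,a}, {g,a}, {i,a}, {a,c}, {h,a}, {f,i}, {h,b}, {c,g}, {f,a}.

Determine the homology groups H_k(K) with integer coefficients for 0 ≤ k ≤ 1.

H_0 = Z,  H_1 = Z^4.

Fix the vertex order a < b < c < d < e < f < g < h < i and write every simplex with vertices in increasing order. Then dim K = 1 and the simplices of K are:

  0-simplices (9): a, b, c, d, e, f, g, h, i
  1-simplices (12): ab, ac, ad, ae, af, ag, ah, ai, bh, cg, de, fi

so the chain groups are C_0 ≅ Z^9, C_1 ≅ Z^12.

∂_1: C_1 → C_0 sends each edge [p,q] (with p < q) to q − p. For instance
  ∂ah = h − a.
This gives a 9×12 integer matrix of rank 8; reducing to Smith normal form yields diagonal entries (1,1,1,1,1,1,1,1).

From H_k ≅ ker(∂_k) / im(∂_{k+1}) we obtain:

  H_0: rank C_0 − rank ∂_1 = 9 − 8 = 1, and the invariant factors of ∂_1 are all 1, so H_0 = Z.
  H_1: rank ker ∂_1 − rank ∂_2 = (12 − 8) − 0 = 4, and there is no ∂_2, so H_1 = Z^4.

As a check, the Euler characteristic is 9 − 12 = -3, which agrees with 1 − 4 = -3.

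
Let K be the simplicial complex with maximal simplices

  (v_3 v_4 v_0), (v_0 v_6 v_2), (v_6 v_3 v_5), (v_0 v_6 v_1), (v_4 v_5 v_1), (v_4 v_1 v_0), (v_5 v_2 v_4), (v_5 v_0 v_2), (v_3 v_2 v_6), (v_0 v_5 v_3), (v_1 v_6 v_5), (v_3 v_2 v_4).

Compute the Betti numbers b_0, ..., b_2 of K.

We work with the vertex ordering v_0 < v_1 < v_2 < v_3 < v_4 < v_5 < v_6. The simplices of K, each written with vertices in increasing order, are:

  0-simplices (7): [v_0], [v_1], [v_2], [v_3], [v_4], [v_5], [v_6]
  1-simplices (18): (18 of them)
  2-simplices (12): (12 of them)

Hence C_0 ≅ Z^7, C_1 ≅ Z^18, C_2 ≅ Z^12.

Boundary ∂_1: C_1 → C_0 is given by ∂[p,q] = [q] − [p]. For instance
  ∂[v_2,v_6] = [v_6] − [v_2].
As a 7×18 matrix over Z this has rank 6, with invariant factors (1,1,1,1,1,1).

The boundary map ∂_2: C_2 → C_1 maps a triangle to the signed sum of its edges. For instance
  ∂[v_2,v_3,v_4] = [v_3,v_4] − [v_2,v_4] + [v_2,v_3],
  ∂[v_0,v_2,v_6] = [v_2,v_6] − [v_0,v_6] + [v_0,v_2].
The resulting 18×12 matrix has rank 12, and its Smith normal form has invariant factors (1,1,1,1,1,1,1,1,1,1,1,2).

Computing H_k = (kernel of ∂_k) / (image of ∂_{k+1}):

  H_0: rank C_0 − rank ∂_1 = 7 − 6 = 1, and the invariant factors of ∂_1 are all 1, so H_0 ≅ Z.
  H_1: rank ker ∂_1 − rank ∂_2 = (18 − 6) − 12 = 0, and ∂_2 has invariant factor 2 > 1, so H_1 ≅ Z/2.
  H_2: rank ker ∂_2 − rank ∂_3 = (12 − 12) − 0 = 0, and there is no ∂_3, so H_2 ≅ 0.

As a check, the Euler characteristic is 7 − 18 + 12 = 1, which agrees with 1 − 0 + 0 = 1.
(K is a triangulation of the real projective plane RP^2.)

Hence the Betti numbers are b_0 = 1, b_1 = 0, b_2 = 0.

b_0 = 1, b_1 = 0, b_2 = 0.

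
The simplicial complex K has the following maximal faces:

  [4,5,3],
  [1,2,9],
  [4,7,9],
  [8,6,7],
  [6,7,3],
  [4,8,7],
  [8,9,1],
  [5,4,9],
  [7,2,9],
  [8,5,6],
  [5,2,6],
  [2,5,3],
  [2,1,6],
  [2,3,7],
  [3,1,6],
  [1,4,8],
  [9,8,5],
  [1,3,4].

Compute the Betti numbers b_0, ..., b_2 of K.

b_0 = 1, b_1 = 1, b_2 = 0.

We work with the vertex ordering 1 < 2 < 3 < 4 < 5 < 6 < 7 < 8 < 9. The simplices of K, each written with vertices in increasing order, are:

  0-simplices (9): [1], [2], [3], [4], [5], [6], [7], [8], [9]
  1-simplices (27): (27 of them)
  2-simplices (18): [1,2,6], [1,2,9], [1,3,4], [1,3,6], [1,4,8], [1,8,9], [2,3,5], [2,3,7], [2,5,6], [2,7,9], [3,4,5], [3,6,7], [4,5,9], [4,7,8], [4,7,9], [5,6,8], [5,8,9], [6,7,8]

so the chain groups are C_0 ≅ Z^9, C_1 ≅ Z^27, C_2 ≅ Z^18.

The boundary map ∂_1: C_1 → C_0 is given by ∂[p,q] = [q] − [p]. For instance
  ∂[1,8] = [8] − [1].
As a 9×27 matrix over Z this has rank 8, with invariant factors (1,1,1,1,1,1,1,1).

The boundary map ∂_2: C_2 → C_1 acts by ∂[p,q,r] = [q,r] − [p,r] + [p,q]. For instance
  ∂[4,5,9] = [5,9] − [4,9] + [4,5],
  ∂[2,7,9] = [7,9] − [2,9] + [2,7].
The 27×18 boundary matrix has rank 18 and Smith normal form diag(1,1,1,1,1,1,1,1,1,1,1,1,1,1,1,1,1,2).

Reading off H_k = ker ∂_k / im ∂_{k+1}:

  H_0: rank C_0 − rank ∂_1 = 9 − 8 = 1, and the invariant factors of ∂_1 are all 1, so H_0 ≅ Z.
  H_1: rank ker ∂_1 − rank ∂_2 = (27 − 8) − 18 = 1, and ∂_2 has invariant factor 2 > 1, so H_1 ≅ Z × Z/2.
  H_2: rank ker ∂_2 − rank ∂_3 = (18 − 18) − 0 = 0, and there is no ∂_3, so H_2 ≅ 0.

Hence the Betti numbers are b_0 = 1, b_1 = 1, b_2 = 0.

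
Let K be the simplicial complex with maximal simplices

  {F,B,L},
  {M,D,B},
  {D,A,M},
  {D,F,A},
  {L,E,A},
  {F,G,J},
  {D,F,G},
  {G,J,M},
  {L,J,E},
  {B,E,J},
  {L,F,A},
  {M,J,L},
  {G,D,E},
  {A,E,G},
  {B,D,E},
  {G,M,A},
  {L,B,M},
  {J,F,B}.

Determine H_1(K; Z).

Order the vertices as A < B < D < E < F < G < J < L < M. Listing each simplex with vertices in this order, K has dimension 2 with simplices:

  0-simplices (9): A, B, D, E, F, G, J, L, M
  1-simplices (27): AD, AE, AF, AG, AL, AM, BD, BE, BF, BJ, BL, BM, DE, DF, DG, DM, EG, EJ, EL, FG, FJ, FL, GJ, GM, JL, JM, LM
  2-simplices (18): ADF, ADM, AEG, AEL, AFL, AGM, BDE, BDM, BEJ, BFJ, BFL, BLM, DEG, DFG, EJL, FGJ, GJM, JLM

giving chain groups C_0 ≅ Z^9, C_1 ≅ Z^27, C_2 ≅ Z^18.

The boundary map ∂_1: C_1 → C_0 is given by ∂[p,q] = [q] − [p]. For instance
  ∂BD = D − B.
As a 9×27 matrix over Z this has rank 8, with invariant factors (1,1,1,1,1,1,1,1).

∂_2: C_2 → C_1 maps a triangle to the signed sum of its edges. For instance
  ∂GJM = JM − GM + GJ,
  ∂BFJ = FJ − BJ + BF.
As a 27×18 matrix over Z this has rank 18, with invariant factors (1,1,1,1,1,1,1,1,1,1,1,1,1,1,1,1,1,2).

From H_k ≅ ker(∂_k) / im(∂_{k+1}) we obtain:

  H_1: rank ker ∂_1 − rank ∂_2 = (27 − 8) − 18 = 1, and ∂_2 has invariant factor 2 > 1, so H_1 ≅ Z ⊕ Z/2Z.

(K is a triangulation of the Klein bottle.)

H_1 = Z ⊕ Z/2Z.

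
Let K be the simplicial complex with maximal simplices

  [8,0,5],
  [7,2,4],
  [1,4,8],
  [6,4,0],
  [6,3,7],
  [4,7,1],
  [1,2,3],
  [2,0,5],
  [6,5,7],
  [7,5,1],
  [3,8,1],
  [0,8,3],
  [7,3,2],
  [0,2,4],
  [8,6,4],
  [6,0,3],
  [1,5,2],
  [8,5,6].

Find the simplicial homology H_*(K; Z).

H_0 = Z,  H_1 = Z ⊕ Z/2,  H_2 = 0.

Fix the vertex order 0 < 1 < 2 < 3 < 4 < 5 < 6 < 7 < 8 and write every simplex with vertices in increasing order. Then dim K = 2 and the simplices of K are:

  0-simplices (9): [0], [1], [2], [3], [4], [5], [6], [7], [8]
  1-simplices (27): (27 of them)
  2-simplices (18): [0,2,4], [0,2,5], [0,3,6], [0,3,8], [0,4,6], [0,5,8], [1,2,3], [1,2,5], [1,3,8], [1,4,7], [1,4,8], [1,5,7], [2,3,7], [2,4,7], [3,6,7], [4,6,8], [5,6,7], [5,6,8]

giving chain groups C_0 ≅ Z^9, C_1 ≅ Z^27, C_2 ≅ Z^18.

Boundary ∂_1: C_1 → C_0 maps an edge to its endpoints' difference, ∂[p,q] = q − p. For instance
  ∂[1,7] = [7] − [1].
As a 9×27 matrix over Z this has rank 8, with invariant factors (1,1,1,1,1,1,1,1).

∂_2: C_2 → C_1 acts by ∂[p,q,r] = [q,r] − [p,r] + [p,q]. For instance
  ∂[0,4,6] = [4,6] − [0,6] + [0,4],
  ∂[5,6,8] = [6,8] − [5,8] + [5,6].
The resulting 27×18 matrix has rank 18, and its Smith normal form has invariant factors (1,1,1,1,1,1,1,1,1,1,1,1,1,1,1,1,1,2).

Now H_k = ker ∂_k / im ∂_{k+1}, so:

  H_0: rank C_0 − rank ∂_1 = 9 − 8 = 1, and the invariant factors of ∂_1 are all 1, so H_0 = Z.
  H_1: rank ker ∂_1 − rank ∂_2 = (27 − 8) − 18 = 1, and ∂_2 has invariant factor 2 > 1, so H_1 = Z ⊕ Z/2.
  H_2: rank ker ∂_2 − rank ∂_3 = (18 − 18) − 0 = 0, and there is no ∂_3, so H_2 = 0.

As a check, the Euler characteristic is 9 − 27 + 18 = 0, which agrees with 1 − 1 + 0 = 0.
(K is a triangulation of the Klein bottle.)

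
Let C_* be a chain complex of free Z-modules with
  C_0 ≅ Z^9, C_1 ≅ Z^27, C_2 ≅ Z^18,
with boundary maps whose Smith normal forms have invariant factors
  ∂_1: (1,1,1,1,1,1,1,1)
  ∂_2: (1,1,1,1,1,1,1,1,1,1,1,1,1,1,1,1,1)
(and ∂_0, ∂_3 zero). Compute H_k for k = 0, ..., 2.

H_0 ≅ Z,  H_1 ≅ Z^2,  H_2 ≅ Z.

H_0: b_0 = 9 − 0 − 8 = 1; torsion from ∂_1 factors > 1: none. So H_0 ≅ Z.
H_1: b_1 = 27 − 8 − 17 = 2; torsion from ∂_2 factors > 1: none. So H_1 ≅ Z^2.
H_2: b_2 = 18 − 17 − 0 = 1; torsion from ∂_3 factors > 1: none. So H_2 ≅ Z.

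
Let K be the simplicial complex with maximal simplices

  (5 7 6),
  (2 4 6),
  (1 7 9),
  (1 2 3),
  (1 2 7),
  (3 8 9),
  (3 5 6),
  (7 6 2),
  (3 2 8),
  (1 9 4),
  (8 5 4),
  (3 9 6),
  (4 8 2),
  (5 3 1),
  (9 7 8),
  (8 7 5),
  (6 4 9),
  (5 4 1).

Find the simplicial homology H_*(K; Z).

H_0 = Z,  H_1 = Z^2,  H_2 = Z.

Order the vertices as 1 < 2 < 3 < 4 < 5 < 6 < 7 < 8 < 9. Listing each simplex with vertices in this order, K has dimension 2 with simplices:

  0-simplices (9): [1], [2], [3], [4], [5], [6], [7], [8], [9]
  1-simplices (27): (27 of them)
  2-simplices (18): [1,2,3], [1,2,7], [1,3,5], [1,4,5], [1,4,9], [1,7,9], [2,3,8], [2,4,6], [2,4,8], [2,6,7], [3,5,6], [3,6,9], [3,8,9], [4,5,8], [4,6,9], [5,6,7], [5,7,8], [7,8,9]

so the chain groups are C_0 ≅ Z^9, C_1 ≅ Z^27, C_2 ≅ Z^18.

Boundary ∂_1: C_1 → C_0 sends each edge [p,q] (with p < q) to q − p. For instance
  ∂[2,4] = [4] − [2].
The 9×27 boundary matrix has rank 8 and Smith normal form diag(1,1,1,1,1,1,1,1).

The boundary map ∂_2: C_2 → C_1 acts by ∂[p,q,r] = [q,r] − [p,r] + [p,q]. For instance
  ∂[1,4,5] = [4,5] − [1,5] + [1,4],
  ∂[2,6,7] = [6,7] − [2,7] + [2,6].
As a 27×18 matrix over Z this has rank 17, with invariant factors (1,1,1,1,1,1,1,1,1,1,1,1,1,1,1,1,1).

Computing H_k = (kernel of ∂_k) / (image of ∂_{k+1}):

  H_0: rank C_0 − rank ∂_1 = 9 − 8 = 1, and the invariant factors of ∂_1 are all 1, so H_0 ≅ Z.
  H_1: rank ker ∂_1 − rank ∂_2 = (27 − 8) − 17 = 2, and the invariant factors of ∂_2 are all 1, so H_1 ≅ Z^2.
  H_2: rank ker ∂_2 − rank ∂_3 = (18 − 17) − 0 = 1, and there is no ∂_3, so H_2 ≅ Z.

(K is a triangulation of the torus T^2.)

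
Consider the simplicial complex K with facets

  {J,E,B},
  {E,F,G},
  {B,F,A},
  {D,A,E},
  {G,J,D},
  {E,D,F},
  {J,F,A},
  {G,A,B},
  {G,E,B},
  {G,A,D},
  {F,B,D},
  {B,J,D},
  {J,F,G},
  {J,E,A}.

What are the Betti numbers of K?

b_0 = 1, b_1 = 2, b_2 = 1.

Take the total order A < B < D < E < F < G < J on the vertex set. Then K (dimension 2) consists of the simplices:

  0-simplices (7): A, B, D, E, F, G, J
  1-simplices (21): AB, AD, AE, AF, AG, AJ, BD, BE, BF, BG, BJ, DE, DF, DG, DJ, EF, EG, EJ, FG, FJ, GJ
  2-simplices (14): ABF, ABG, ADE, ADG, AEJ, AFJ, BDF, BDJ, BEG, BEJ, DEF, DGJ, EFG, FGJ

Hence C_0 ≅ Z^7, C_1 ≅ Z^21, C_2 ≅ Z^14.

The boundary map ∂_1: C_1 → C_0 sends each edge [p,q] (with p < q) to q − p. For instance
  ∂DG = G − D.
The resulting 7×21 matrix has rank 6, and its Smith normal form has invariant factors (1,1,1,1,1,1).

The boundary map ∂_2: C_2 → C_1 maps a triangle to the signed sum of its edges. For instance
  ∂AEJ = EJ − AJ + AE,
  ∂BEJ = EJ − BJ + BE.
The resulting 21×14 matrix has rank 13, and its Smith normal form has invariant factors (1,1,1,1,1,1,1,1,1,1,1,1,1).

From H_k ≅ ker(∂_k) / im(∂_{k+1}) we obtain:

  H_0: rank C_0 − rank ∂_1 = 7 − 6 = 1, and the invariant factors of ∂_1 are all 1, so H_0 = Z.
  H_1: rank ker ∂_1 − rank ∂_2 = (21 − 6) − 13 = 2, and the invariant factors of ∂_2 are all 1, so H_1 = Z^2.
  H_2: rank ker ∂_2 − rank ∂_3 = (14 − 13) − 0 = 1, and there is no ∂_3, so H_2 = Z.

(K is a triangulation of the torus T^2.)

Hence the Betti numbers are b_0 = 1, b_1 = 2, b_2 = 1.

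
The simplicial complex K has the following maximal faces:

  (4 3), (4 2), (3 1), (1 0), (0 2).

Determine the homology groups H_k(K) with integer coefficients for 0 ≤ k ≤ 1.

H_0 ≅ Z,  H_1 ≅ Z.

Order the vertices as 0 < 1 < 2 < 3 < 4. Listing each simplex with vertices in this order, K has dimension 1 with simplices:

  0-simplices (5): [0], [1], [2], [3], [4]
  1-simplices (5): [0,1], [0,2], [1,3], [2,4], [3,4]

giving chain groups C_0 ≅ Z^5, C_1 ≅ Z^5.

Boundary ∂_1: C_1 → C_0 maps an edge to its endpoints' difference, ∂[p,q] = q − p.
This gives a 5×5 integer matrix of rank 4; reducing to Smith normal form yields diagonal entries (1,1,1,1).

From H_k ≅ ker(∂_k) / im(∂_{k+1}) we obtain:

  H_0: rank C_0 − rank ∂_1 = 5 − 4 = 1, and the invariant factors of ∂_1 are all 1, so H_0 ≅ Z.
  H_1: rank ker ∂_1 − rank ∂_2 = (5 − 4) − 0 = 1, and there is no ∂_2, so H_1 ≅ Z.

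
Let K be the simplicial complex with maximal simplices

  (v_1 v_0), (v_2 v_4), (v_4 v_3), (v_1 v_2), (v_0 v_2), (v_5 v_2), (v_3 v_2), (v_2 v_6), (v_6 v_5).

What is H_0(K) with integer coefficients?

Take the total order v_0 < v_1 < v_2 < v_3 < v_4 < v_5 < v_6 on the vertex set. Then K (dimension 1) consists of the simplices:

  0-simplices (7): [v_0], [v_1], [v_2], [v_3], [v_4], [v_5], [v_6]
  1-simplices (9): [v_0,v_1], [v_0,v_2], [v_1,v_2], [v_2,v_3], [v_2,v_4], [v_2,v_5], [v_2,v_6], [v_3,v_4], [v_5,v_6]

giving chain groups C_0 ≅ Z^7, C_1 ≅ Z^9.

The boundary map ∂_1: C_1 → C_0 is given by ∂[p,q] = [q] − [p].
The 7×9 boundary matrix has rank 6 and Smith normal form diag(1,1,1,1,1,1).

From H_k ≅ ker(∂_k) / im(∂_{k+1}) we obtain:

  H_0: rank C_0 − rank ∂_1 = 7 − 6 = 1, and the invariant factors of ∂_1 are all 1, so H_0 ≅ Z.

(K is a triangulation of a wedge of 3 circles.)

H_0 ≅ Z.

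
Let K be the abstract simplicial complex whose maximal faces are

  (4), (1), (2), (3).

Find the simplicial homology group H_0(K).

H_0 ≅ Z^4.

Take the total order 1 < 2 < 3 < 4 on the vertex set. Then K (dimension 0) consists of the simplices:

  0-simplices (4): [1], [2], [3], [4]

so the chain groups are C_0 ≅ Z^4.

Now H_k = ker ∂_k / im ∂_{k+1}, so:

  H_0: rank C_0 − rank ∂_1 = 4 − 0 = 4, and there is no ∂_1, so H_0 ≅ Z^4.

(K is a triangulation of a set of 4 points.)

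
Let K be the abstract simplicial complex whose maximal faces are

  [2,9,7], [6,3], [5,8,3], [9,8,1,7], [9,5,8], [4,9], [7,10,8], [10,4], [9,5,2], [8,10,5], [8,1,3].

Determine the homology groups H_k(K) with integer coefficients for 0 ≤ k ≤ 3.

K has 10 vertices, 20 edges, 11 triangles, 1 3-simplex.
rank ∂_0 = 0, rank ∂_1 = 9 ⇒ b_0 = 10 − 0 − 9 = 1; all invariant factors of ∂_1 are 1 so no torsion. So H_0 = Z.
rank ∂_1 = 9, rank ∂_2 = 10 ⇒ b_1 = 20 − 9 − 10 = 1; all invariant factors of ∂_2 are 1 so no torsion. So H_1 = Z.
rank ∂_2 = 10, rank ∂_3 = 1 ⇒ b_2 = 11 − 10 − 1 = 0; all invariant factors of ∂_3 are 1 so no torsion. So H_2 = 0.
rank ∂_3 = 1, rank ∂_4 = 0 ⇒ b_3 = 1 − 1 − 0 = 0. So H_3 = 0.

H_0 ≅ Z,  H_1 ≅ Z,  H_2 = 0,  H_3 = 0.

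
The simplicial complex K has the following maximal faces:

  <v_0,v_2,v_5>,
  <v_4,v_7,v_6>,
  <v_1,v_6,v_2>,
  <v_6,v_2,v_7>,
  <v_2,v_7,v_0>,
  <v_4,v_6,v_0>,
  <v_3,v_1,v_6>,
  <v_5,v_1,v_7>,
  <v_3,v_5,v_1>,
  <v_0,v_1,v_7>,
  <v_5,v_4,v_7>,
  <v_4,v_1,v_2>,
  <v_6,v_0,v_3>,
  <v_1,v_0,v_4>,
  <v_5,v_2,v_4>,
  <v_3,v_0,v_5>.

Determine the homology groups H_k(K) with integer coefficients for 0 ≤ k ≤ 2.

H_0 ≅ Z,  H_1 ≅ Z^2,  H_2 ≅ Z.

Fix the vertex order v_0 < v_1 < v_2 < v_3 < v_4 < v_5 < v_6 < v_7 and write every simplex with vertices in increasing order. Then dim K = 2 and the simplices of K are:

  0-simplices (8): [v_0], [v_1], [v_2], [v_3], [v_4], [v_5], [v_6], [v_7]
  1-simplices (24): (24 of them)
  2-simplices (16): (16 of them)

Hence C_0 ≅ Z^8, C_1 ≅ Z^24, C_2 ≅ Z^16.

∂_1: C_1 → C_0 maps an edge to its endpoints' difference, ∂[p,q] = q − p. For instance
  ∂[v_0,v_4] = [v_4] − [v_0].
The 8×24 boundary matrix has rank 7 and Smith normal form diag(1,1,1,1,1,1,1).

∂_2: C_2 → C_1 acts by ∂[p,q,r] = [q,r] − [p,r] + [p,q]. For instance
  ∂[v_2,v_6,v_7] = [v_6,v_7] − [v_2,v_7] + [v_2,v_6],
  ∂[v_0,v_4,v_6] = [v_4,v_6] − [v_0,v_6] + [v_0,v_4].
This gives a 24×16 integer matrix of rank 15; reducing to Smith normal form yields diagonal entries (1,1,1,1,1,1,1,1,1,1,1,1,1,1,1).

Computing H_k = (kernel of ∂_k) / (image of ∂_{k+1}):

  H_0: rank C_0 − rank ∂_1 = 8 − 7 = 1, and the invariant factors of ∂_1 are all 1, so H_0 = Z.
  H_1: rank ker ∂_1 − rank ∂_2 = (24 − 7) − 15 = 2, and the invariant factors of ∂_2 are all 1, so H_1 = Z^2.
  H_2: rank ker ∂_2 − rank ∂_3 = (16 − 15) − 0 = 1, and there is no ∂_3, so H_2 = Z.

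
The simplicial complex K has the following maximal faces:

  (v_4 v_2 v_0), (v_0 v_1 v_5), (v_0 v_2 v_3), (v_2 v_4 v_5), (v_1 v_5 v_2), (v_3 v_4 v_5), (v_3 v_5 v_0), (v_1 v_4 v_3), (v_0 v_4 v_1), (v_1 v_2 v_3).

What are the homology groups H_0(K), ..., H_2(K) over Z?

H_0 = Z,  H_1 = Z_2,  H_2 = 0.

Order the vertices as v_0 < v_1 < v_2 < v_3 < v_4 < v_5. Listing each simplex with vertices in this order, K has dimension 2 with simplices:

  0-simplices (6): [v_0], [v_1], [v_2], [v_3], [v_4], [v_5]
  1-simplices (15): (15 of them)
  2-simplices (10): [v_0,v_1,v_4], [v_0,v_1,v_5], [v_0,v_2,v_3], [v_0,v_2,v_4], [v_0,v_3,v_5], [v_1,v_2,v_3], [v_1,v_2,v_5], [v_1,v_3,v_4], [v_2,v_4,v_5], [v_3,v_4,v_5]

giving chain groups C_0 ≅ Z^6, C_1 ≅ Z^15, C_2 ≅ Z^10.

∂_1: C_1 → C_0 maps an edge to its endpoints' difference, ∂[p,q] = q − p.
The resulting 6×15 matrix has rank 5, and its Smith normal form has invariant factors (1,1,1,1,1).

Boundary ∂_2: C_2 → C_1 sends each 2-simplex [p,q,r] to [q,r] − [p,r] + [p,q]. For instance
  ∂[v_3,v_4,v_5] = [v_4,v_5] − [v_3,v_5] + [v_3,v_4],
  ∂[v_0,v_1,v_5] = [v_1,v_5] − [v_0,v_5] + [v_0,v_1].
As a 15×10 matrix over Z this has rank 10, with invariant factors (1,1,1,1,1,1,1,1,1,2).

Reading off H_k = ker ∂_k / im ∂_{k+1}:

  H_0: rank C_0 − rank ∂_1 = 6 − 5 = 1, and the invariant factors of ∂_1 are all 1, so H_0 = Z.
  H_1: rank ker ∂_1 − rank ∂_2 = (15 − 5) − 10 = 0, and ∂_2 has invariant factor 2 > 1, so H_1 = Z_2.
  H_2: rank ker ∂_2 − rank ∂_3 = (10 − 10) − 0 = 0, and there is no ∂_3, so H_2 = 0.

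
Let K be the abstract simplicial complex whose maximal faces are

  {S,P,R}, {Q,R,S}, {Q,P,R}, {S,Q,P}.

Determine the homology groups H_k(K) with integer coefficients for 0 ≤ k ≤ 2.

H_0 = Z,  H_1 = 0,  H_2 = Z.

Fix the vertex order P < Q < R < S and write every simplex with vertices in increasing order. Then dim K = 2 and the simplices of K are:

  0-simplices (4): P, Q, R, S
  1-simplices (6): PQ, PR, PS, QR, QS, RS
  2-simplices (4): PQR, PQS, PRS, QRS

Hence C_0 ≅ Z^4, C_1 ≅ Z^6, C_2 ≅ Z^4.

∂_1: C_1 → C_0 is given by ∂[p,q] = [q] − [p]. For instance
  ∂QS = S − Q.
This gives a 4×6 integer matrix of rank 3; reducing to Smith normal form yields diagonal entries (1,1,1).

The boundary map ∂_2: C_2 → C_1 maps a triangle to the signed sum of its edges. For instance
  ∂QRS = RS − QS + QR,
  ∂PQR = QR − PR + PQ.
This gives a 6×4 integer matrix of rank 3; reducing to Smith normal form yields diagonal entries (1,1,1).

Now H_k = ker ∂_k / im ∂_{k+1}, so:

  H_0: rank C_0 − rank ∂_1 = 4 − 3 = 1, and the invariant factors of ∂_1 are all 1, so H_0 ≅ Z.
  H_1: rank ker ∂_1 − rank ∂_2 = (6 − 3) − 3 = 0, and the invariant factors of ∂_2 are all 1, so H_1 ≅ 0.
  H_2: rank ker ∂_2 − rank ∂_3 = (4 − 3) − 0 = 1, and there is no ∂_3, so H_2 ≅ Z.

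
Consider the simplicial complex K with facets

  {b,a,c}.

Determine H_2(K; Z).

Take the total order a < b < c on the vertex set. Then K (dimension 2) consists of the simplices:

  0-simplices (3): a, b, c
  1-simplices (3): ab, ac, bc
  2-simplices (1): abc

so the chain groups are C_0 ≅ Z^3, C_1 ≅ Z^3, C_2 ≅ Z^1.

Boundary ∂_1: C_1 → C_0 is given by ∂[p,q] = [q] − [p].
The 3×3 boundary matrix has rank 2 and Smith normal form diag(1,1).

∂_2: C_2 → C_1 sends each 2-simplex [p,q,r] to [q,r] − [p,r] + [p,q]. For instance
  ∂abc = bc − ac + ab.
The resulting 3×1 matrix has rank 1, and its Smith normal form has invariant factors (1).

Computing H_k = (kernel of ∂_k) / (image of ∂_{k+1}):

  H_2: rank ker ∂_2 − rank ∂_3 = (1 − 1) − 0 = 0, and there is no ∂_3, so H_2 ≅ 0.

H_2 = 0.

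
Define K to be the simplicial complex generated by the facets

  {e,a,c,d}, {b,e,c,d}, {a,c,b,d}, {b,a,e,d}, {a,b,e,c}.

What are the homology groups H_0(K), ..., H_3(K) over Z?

H_0 = Z,  H_1 = 0,  H_2 = 0,  H_3 = Z.

Order the vertices as a < b < c < d < e. Listing each simplex with vertices in this order, K has dimension 3 with simplices:

  0-simplices (5): a, b, c, d, e
  1-simplices (10): ab, ac, ad, ae, bc, bd, be, cd, ce, de
  2-simplices (10): abc, abd, abe, acd, ace, ade, bcd, bce, bde, cde
  3-simplices (5): abcd, abce, abde, acde, bcde

giving chain groups C_0 ≅ Z^5, C_1 ≅ Z^10, C_2 ≅ Z^10, C_3 ≅ Z^5.

Boundary ∂_1: C_1 → C_0 maps an edge to its endpoints' difference, ∂[p,q] = q − p.
The 5×10 boundary matrix has rank 4 and Smith normal form diag(1,1,1,1).

The boundary map ∂_2: C_2 → C_1 acts by ∂[p,q,r] = [q,r] − [p,r] + [p,q]. For instance
  ∂cde = de − ce + cd,
  ∂bce = ce − be + bc.
The 10×10 boundary matrix has rank 6 and Smith normal form diag(1,1,1,1,1,1).

∂_3: C_3 → C_2 sends each 3-simplex σ to the alternating sum Σ_i (−1)^i (σ with its i-th vertex removed). For instance
  ∂abde = bde − ade + abe − abd,
  ∂abcd = bcd − acd + abd − abc.
The resulting 10×5 matrix has rank 4, and its Smith normal form has invariant factors (1,1,1,1).

Reading off H_k = ker ∂_k / im ∂_{k+1}:

  H_0: rank C_0 − rank ∂_1 = 5 − 4 = 1, and the invariant factors of ∂_1 are all 1, so H_0 ≅ Z.
  H_1: rank ker ∂_1 − rank ∂_2 = (10 − 4) − 6 = 0, and the invariant factors of ∂_2 are all 1, so H_1 ≅ 0.
  H_2: rank ker ∂_2 − rank ∂_3 = (10 − 6) − 4 = 0, and the invariant factors of ∂_3 are all 1, so H_2 ≅ 0.
  H_3: rank ker ∂_3 − rank ∂_4 = (5 − 4) − 0 = 1, and there is no ∂_4, so H_3 ≅ Z.

As a check, the Euler characteristic is 5 − 10 + 10 − 5 = 0, which agrees with 1 − 0 + 0 − 1 = 0.
(K is a triangulation of the 3-sphere S^3.)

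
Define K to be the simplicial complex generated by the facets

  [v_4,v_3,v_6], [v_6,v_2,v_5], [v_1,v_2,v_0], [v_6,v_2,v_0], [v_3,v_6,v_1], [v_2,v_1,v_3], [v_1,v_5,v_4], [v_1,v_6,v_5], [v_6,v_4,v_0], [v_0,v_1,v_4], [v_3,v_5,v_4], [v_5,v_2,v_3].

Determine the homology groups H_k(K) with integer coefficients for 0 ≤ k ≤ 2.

H_0 ≅ Z,  H_1 ≅ Z/2,  H_2 = 0.

K has 7 vertices, 18 edges, 12 triangles.
rank ∂_0 = 0, rank ∂_1 = 6 ⇒ b_0 = 7 − 0 − 6 = 1; all invariant factors of ∂_1 are 1 so no torsion. So H_0 = Z.
rank ∂_1 = 6, rank ∂_2 = 12 ⇒ b_1 = 18 − 6 − 12 = 0; ∂_2 has invariant factor(s) [2] giving torsion. So H_1 = Z/2.
rank ∂_2 = 12, rank ∂_3 = 0 ⇒ b_2 = 12 − 12 − 0 = 0. So H_2 = 0.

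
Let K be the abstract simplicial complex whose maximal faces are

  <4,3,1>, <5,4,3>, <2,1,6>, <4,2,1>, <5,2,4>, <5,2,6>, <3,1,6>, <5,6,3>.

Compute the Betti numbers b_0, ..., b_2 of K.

b_0 = 1, b_1 = 0, b_2 = 1.

We work with the vertex ordering 1 < 2 < 3 < 4 < 5 < 6. The simplices of K, each written with vertices in increasing order, are:

  0-simplices (6): [1], [2], [3], [4], [5], [6]
  1-simplices (12): [1,2], [1,3], [1,4], [1,6], [2,4], [2,5], [2,6], [3,4], [3,5], [3,6], [4,5], [5,6]
  2-simplices (8): [1,2,4], [1,2,6], [1,3,4], [1,3,6], [2,4,5], [2,5,6], [3,4,5], [3,5,6]

so the chain groups are C_0 ≅ Z^6, C_1 ≅ Z^12, C_2 ≅ Z^8.

∂_1: C_1 → C_0 maps an edge to its endpoints' difference, ∂[p,q] = q − p. For instance
  ∂[3,4] = [4] − [3].
This gives a 6×12 integer matrix of rank 5; reducing to Smith normal form yields diagonal entries (1,1,1,1,1).

∂_2: C_2 → C_1 acts by ∂[p,q,r] = [q,r] − [p,r] + [p,q]. For instance
  ∂[1,3,6] = [3,6] − [1,6] + [1,3],
  ∂[1,2,6] = [2,6] − [1,6] + [1,2].
The 12×8 boundary matrix has rank 7 and Smith normal form diag(1,1,1,1,1,1,1).

From H_k ≅ ker(∂_k) / im(∂_{k+1}) we obtain:

  H_0: rank C_0 − rank ∂_1 = 6 − 5 = 1, and the invariant factors of ∂_1 are all 1, so H_0 ≅ Z.
  H_1: rank ker ∂_1 − rank ∂_2 = (12 − 5) − 7 = 0, and the invariant factors of ∂_2 are all 1, so H_1 ≅ 0.
  H_2: rank ker ∂_2 − rank ∂_3 = (8 − 7) − 0 = 1, and there is no ∂_3, so H_2 ≅ Z.

As a check, the Euler characteristic is 6 − 12 + 8 = 2, which agrees with 1 − 0 + 1 = 2.

Hence the Betti numbers are b_0 = 1, b_1 = 0, b_2 = 1.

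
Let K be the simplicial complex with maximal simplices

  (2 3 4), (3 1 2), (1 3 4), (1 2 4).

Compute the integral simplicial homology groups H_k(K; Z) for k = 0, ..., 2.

Take the total order 1 < 2 < 3 < 4 on the vertex set. Then K (dimension 2) consists of the simplices:

  0-simplices (4): [1], [2], [3], [4]
  1-simplices (6): [1,2], [1,3], [1,4], [2,3], [2,4], [3,4]
  2-simplices (4): [1,2,3], [1,2,4], [1,3,4], [2,3,4]

giving chain groups C_0 ≅ Z^4, C_1 ≅ Z^6, C_2 ≅ Z^4.

∂_1: C_1 → C_0 sends each edge [p,q] (with p < q) to q − p. For instance
  ∂[1,2] = [2] − [1].
The resulting 4×6 matrix has rank 3, and its Smith normal form has invariant factors (1,1,1).

∂_2: C_2 → C_1 maps a triangle to the signed sum of its edges. For instance
  ∂[2,3,4] = [3,4] − [2,4] + [2,3],
  ∂[1,2,3] = [2,3] − [1,3] + [1,2].
The 6×4 boundary matrix has rank 3 and Smith normal form diag(1,1,1).

From H_k ≅ ker(∂_k) / im(∂_{k+1}) we obtain:

  H_0: rank C_0 − rank ∂_1 = 4 − 3 = 1, and the invariant factors of ∂_1 are all 1, so H_0 = Z.
  H_1: rank ker ∂_1 − rank ∂_2 = (6 − 3) − 3 = 0, and the invariant factors of ∂_2 are all 1, so H_1 = 0.
  H_2: rank ker ∂_2 − rank ∂_3 = (4 − 3) − 0 = 1, and there is no ∂_3, so H_2 = Z.

(K is a triangulation of the 2-sphere S^2.)

H_0 = Z,  H_1 = 0,  H_2 = Z.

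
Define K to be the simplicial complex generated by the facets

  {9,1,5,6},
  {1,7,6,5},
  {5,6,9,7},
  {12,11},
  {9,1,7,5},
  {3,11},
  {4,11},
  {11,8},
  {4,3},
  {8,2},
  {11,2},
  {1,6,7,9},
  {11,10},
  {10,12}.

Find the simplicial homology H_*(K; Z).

H_0 ≅ Z^2,  H_1 ≅ Z^3,  H_2 = 0,  H_3 ≅ Z.

Fix the vertex order 1 < 2 < 3 < 4 < 5 < 6 < 7 < 8 < 9 < 10 < 11 < 12 and write every simplex with vertices in increasing order. Then dim K = 3 and the simplices of K are:

  0-simplices (12): [1], [2], [3], [4], [5], [6], [7], [8], [9], [10], [11], [12]
  1-simplices (19): [1,5], [1,6], [1,7], [1,9], [2,8], [2,11], [3,4], [3,11], [4,11], [5,6], [5,7], [5,9], [6,7], [6,9], [7,9], [8,11], [10,11], [10,12], [11,12]
  2-simplices (10): [1,5,6], [1,5,7], [1,5,9], [1,6,7], [1,6,9], [1,7,9], [5,6,7], [5,6,9], [5,7,9], [6,7,9]
  3-simplices (5): [1,5,6,7], [1,5,6,9], [1,5,7,9], [1,6,7,9], [5,6,7,9]

Hence C_0 ≅ Z^12, C_1 ≅ Z^19, C_2 ≅ Z^10, C_3 ≅ Z^5.

The boundary map ∂_1: C_1 → C_0 is given by ∂[p,q] = [q] − [p].
The resulting 12×19 matrix has rank 10, and its Smith normal form has invariant factors (1,1,1,1,1,1,1,1,1,1).

Boundary ∂_2: C_2 → C_1 acts by ∂[p,q,r] = [q,r] − [p,r] + [p,q]. For instance
  ∂[1,6,9] = [6,9] − [1,9] + [1,6],
  ∂[5,6,9] = [6,9] − [5,9] + [5,6].
The resulting 19×10 matrix has rank 6, and its Smith normal form has invariant factors (1,1,1,1,1,1).

Boundary ∂_3: C_3 → C_2 sends each 3-simplex σ to the alternating sum Σ_i (−1)^i (σ with its i-th vertex removed). For instance
  ∂[1,5,6,9] = [5,6,9] − [1,6,9] + [1,5,9] − [1,5,6],
  ∂[1,5,6,7] = [5,6,7] − [1,6,7] + [1,5,7] − [1,5,6].
This gives a 10×5 integer matrix of rank 4; reducing to Smith normal form yields diagonal entries (1,1,1,1).

From H_k ≅ ker(∂_k) / im(∂_{k+1}) we obtain:

  H_0: rank C_0 − rank ∂_1 = 12 − 10 = 2, and the invariant factors of ∂_1 are all 1, so H_0 ≅ Z^2.
  H_1: rank ker ∂_1 − rank ∂_2 = (19 − 10) − 6 = 3, and the invariant factors of ∂_2 are all 1, so H_1 ≅ Z^3.
  H_2: rank ker ∂_2 − rank ∂_3 = (10 − 6) − 4 = 0, and the invariant factors of ∂_3 are all 1, so H_2 ≅ 0.
  H_3: rank ker ∂_3 − rank ∂_4 = (5 − 4) − 0 = 1, and there is no ∂_4, so H_3 ≅ Z.

As a check, the Euler characteristic is 12 − 19 + 10 − 5 = -2, which agrees with 2 − 3 + 0 − 1 = -2.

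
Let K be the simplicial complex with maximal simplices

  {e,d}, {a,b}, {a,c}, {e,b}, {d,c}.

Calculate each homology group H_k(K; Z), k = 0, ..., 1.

H_0 ≅ Z,  H_1 ≅ Z.

Fix the vertex order a < b < c < d < e and write every simplex with vertices in increasing order. Then dim K = 1 and the simplices of K are:

  0-simplices (5): a, b, c, d, e
  1-simplices (5): ab, ac, be, cd, de

so the chain groups are C_0 ≅ Z^5, C_1 ≅ Z^5.

∂_1: C_1 → C_0 maps an edge to its endpoints' difference, ∂[p,q] = q − p. For instance
  ∂ac = c − a.
The resulting 5×5 matrix has rank 4, and its Smith normal form has invariant factors (1,1,1,1).

Computing H_k = (kernel of ∂_k) / (image of ∂_{k+1}):

  H_0: rank C_0 − rank ∂_1 = 5 − 4 = 1, and the invariant factors of ∂_1 are all 1, so H_0 ≅ Z.
  H_1: rank ker ∂_1 − rank ∂_2 = (5 − 4) − 0 = 1, and there is no ∂_2, so H_1 ≅ Z.

As a check, the Euler characteristic is 5 − 5 = 0, which agrees with 1 − 1 = 0.
(K is a triangulation of the circle S^1.)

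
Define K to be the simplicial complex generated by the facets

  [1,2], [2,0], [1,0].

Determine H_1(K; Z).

H_1 = Z.

We work with the vertex ordering 0 < 1 < 2. The simplices of K, each written with vertices in increasing order, are:

  0-simplices (3): [0], [1], [2]
  1-simplices (3): [0,1], [0,2], [1,2]

Hence C_0 ≅ Z^3, C_1 ≅ Z^3.

The boundary map ∂_1: C_1 → C_0 is given by ∂[p,q] = [q] − [p].
The resulting 3×3 matrix has rank 2, and its Smith normal form has invariant factors (1,1).

Computing H_k = (kernel of ∂_k) / (image of ∂_{k+1}):

  H_1: rank ker ∂_1 − rank ∂_2 = (3 − 2) − 0 = 1, and there is no ∂_2, so H_1 = Z.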